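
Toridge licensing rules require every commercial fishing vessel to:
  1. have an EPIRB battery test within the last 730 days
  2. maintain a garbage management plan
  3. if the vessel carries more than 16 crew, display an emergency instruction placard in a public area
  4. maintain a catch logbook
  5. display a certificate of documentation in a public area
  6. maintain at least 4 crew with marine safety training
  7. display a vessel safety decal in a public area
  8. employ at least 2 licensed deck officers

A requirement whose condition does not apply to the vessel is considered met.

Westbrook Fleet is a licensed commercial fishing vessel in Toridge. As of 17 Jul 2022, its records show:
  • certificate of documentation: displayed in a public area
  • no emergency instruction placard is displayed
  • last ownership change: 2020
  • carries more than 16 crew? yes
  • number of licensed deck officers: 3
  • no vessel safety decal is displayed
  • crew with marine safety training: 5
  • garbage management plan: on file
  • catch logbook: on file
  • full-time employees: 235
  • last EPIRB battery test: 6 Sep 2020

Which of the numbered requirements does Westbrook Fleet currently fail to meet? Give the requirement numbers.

1. EPIRB battery test 679 days ago vs limit 730 → met
2. garbage management plan present → met
3. condition 'carries more than 16 crew' holds; emergency instruction placard absent → not met
4. catch logbook present → met
5. certificate of documentation present → met
6. crew with marine safety training 5 ≥ 4 → met
7. vessel safety decal absent → not met
8. licensed deck officers 3 ≥ 2 → met
Not met: 3, 7

3, 7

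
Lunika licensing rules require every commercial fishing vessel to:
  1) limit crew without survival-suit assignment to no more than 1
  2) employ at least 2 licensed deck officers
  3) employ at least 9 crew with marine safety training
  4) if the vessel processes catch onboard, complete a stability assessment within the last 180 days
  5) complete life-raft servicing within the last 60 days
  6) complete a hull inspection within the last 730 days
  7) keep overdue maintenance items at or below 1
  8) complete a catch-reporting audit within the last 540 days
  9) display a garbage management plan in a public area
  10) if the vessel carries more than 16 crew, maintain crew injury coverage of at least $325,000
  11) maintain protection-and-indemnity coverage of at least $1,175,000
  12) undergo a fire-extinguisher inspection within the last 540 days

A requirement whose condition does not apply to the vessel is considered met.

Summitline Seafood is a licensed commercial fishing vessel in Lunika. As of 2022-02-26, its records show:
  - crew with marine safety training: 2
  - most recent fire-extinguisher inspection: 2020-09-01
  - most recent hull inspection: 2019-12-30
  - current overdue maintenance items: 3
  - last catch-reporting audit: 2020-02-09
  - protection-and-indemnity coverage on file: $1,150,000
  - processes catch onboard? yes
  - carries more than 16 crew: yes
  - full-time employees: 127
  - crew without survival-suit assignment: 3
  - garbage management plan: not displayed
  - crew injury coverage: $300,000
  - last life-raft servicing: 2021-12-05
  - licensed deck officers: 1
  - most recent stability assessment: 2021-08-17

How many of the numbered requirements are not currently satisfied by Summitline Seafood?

12

1. crew without survival-suit assignment 3 > 1 → not met
2. licensed deck officers 1 < 2 → not met
3. crew with marine safety training 2 < 9 → not met
4. condition 'processes catch onboard' holds; stability assessment 193 days ago vs limit 180 → not met
5. life-raft servicing 83 days ago vs limit 60 → not met
6. hull inspection 789 days ago vs limit 730 → not met
7. overdue maintenance items 3 > 1 → not met
8. catch-reporting audit 748 days ago vs limit 540 → not met
9. garbage management plan absent → not met
10. condition 'carries more than 16 crew' holds; crew injury coverage $300,000 < $325,000 → not met
11. protection-and-indemnity coverage $1,150,000 < $1,175,000 → not met
12. fire-extinguisher inspection 543 days ago vs limit 540 → not met
Not met: 12 of 12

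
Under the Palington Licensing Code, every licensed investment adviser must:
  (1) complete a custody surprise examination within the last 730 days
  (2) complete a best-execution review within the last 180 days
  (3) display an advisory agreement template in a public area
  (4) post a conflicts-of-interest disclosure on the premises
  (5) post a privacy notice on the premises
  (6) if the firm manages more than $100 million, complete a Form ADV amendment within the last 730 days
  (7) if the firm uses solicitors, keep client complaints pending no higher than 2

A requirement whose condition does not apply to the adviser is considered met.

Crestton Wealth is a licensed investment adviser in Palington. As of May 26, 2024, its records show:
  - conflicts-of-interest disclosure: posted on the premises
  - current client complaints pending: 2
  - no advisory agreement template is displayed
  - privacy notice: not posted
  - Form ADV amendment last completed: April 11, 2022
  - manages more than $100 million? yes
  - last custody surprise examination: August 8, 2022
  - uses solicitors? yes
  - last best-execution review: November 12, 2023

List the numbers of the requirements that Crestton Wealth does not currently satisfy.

1. custody surprise examination 657 days ago vs limit 730 → met
2. best-execution review 196 days ago vs limit 180 → not met
3. advisory agreement template absent → not met
4. conflicts-of-interest disclosure present → met
5. privacy notice absent → not met
6. condition 'manages more than $100 million' holds; Form ADV amendment 776 days ago vs limit 730 → not met
7. condition 'uses solicitors' holds; client complaints pending 2 ≤ 2 → met
Not met: 2, 3, 5, 6

2, 3, 5, 6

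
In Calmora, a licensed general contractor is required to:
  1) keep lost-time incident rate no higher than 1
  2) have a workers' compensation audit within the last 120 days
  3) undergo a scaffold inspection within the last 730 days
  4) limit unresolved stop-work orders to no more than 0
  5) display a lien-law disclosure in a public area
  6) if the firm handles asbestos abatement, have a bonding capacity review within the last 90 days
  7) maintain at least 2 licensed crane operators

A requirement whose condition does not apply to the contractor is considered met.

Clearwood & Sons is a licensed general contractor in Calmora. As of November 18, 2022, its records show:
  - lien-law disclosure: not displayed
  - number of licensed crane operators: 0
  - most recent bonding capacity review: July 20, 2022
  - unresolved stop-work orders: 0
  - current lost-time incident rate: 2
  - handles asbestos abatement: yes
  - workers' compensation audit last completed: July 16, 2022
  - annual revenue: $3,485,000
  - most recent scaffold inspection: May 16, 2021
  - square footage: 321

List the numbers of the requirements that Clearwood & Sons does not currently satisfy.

1, 2, 5, 6, 7

1. lost-time incident rate 2 > 1 → not met
2. workers' compensation audit 125 days ago vs limit 120 → not met
3. scaffold inspection 551 days ago vs limit 730 → met
4. unresolved stop-work orders 0 ≤ 0 → met
5. lien-law disclosure absent → not met
6. condition 'handles asbestos abatement' holds; bonding capacity review 121 days ago vs limit 90 → not met
7. licensed crane operators 0 < 2 → not met
Not met: 1, 2, 5, 6, 7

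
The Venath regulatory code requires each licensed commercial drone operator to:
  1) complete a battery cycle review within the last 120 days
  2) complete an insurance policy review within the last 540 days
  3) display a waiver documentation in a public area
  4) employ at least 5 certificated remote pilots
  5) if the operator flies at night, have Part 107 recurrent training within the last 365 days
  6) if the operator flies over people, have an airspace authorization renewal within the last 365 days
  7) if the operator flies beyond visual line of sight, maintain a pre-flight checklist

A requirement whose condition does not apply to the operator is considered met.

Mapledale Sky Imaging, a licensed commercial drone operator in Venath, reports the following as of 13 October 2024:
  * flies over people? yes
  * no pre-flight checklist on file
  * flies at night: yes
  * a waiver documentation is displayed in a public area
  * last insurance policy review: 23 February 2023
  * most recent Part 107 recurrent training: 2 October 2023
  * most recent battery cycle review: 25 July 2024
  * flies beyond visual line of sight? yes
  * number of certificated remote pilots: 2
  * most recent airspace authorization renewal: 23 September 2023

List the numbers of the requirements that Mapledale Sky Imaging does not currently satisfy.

1. battery cycle review 80 days ago vs limit 120 → met
2. insurance policy review 598 days ago vs limit 540 → not met
3. waiver documentation present → met
4. certificated remote pilots 2 < 5 → not met
5. condition 'flies at night' holds; Part 107 recurrent training 377 days ago vs limit 365 → not met
6. condition 'flies over people' holds; airspace authorization renewal 386 days ago vs limit 365 → not met
7. condition 'flies beyond visual line of sight' holds; pre-flight checklist absent → not met
Not met: 2, 4, 5, 6, 7

2, 4, 5, 6, 7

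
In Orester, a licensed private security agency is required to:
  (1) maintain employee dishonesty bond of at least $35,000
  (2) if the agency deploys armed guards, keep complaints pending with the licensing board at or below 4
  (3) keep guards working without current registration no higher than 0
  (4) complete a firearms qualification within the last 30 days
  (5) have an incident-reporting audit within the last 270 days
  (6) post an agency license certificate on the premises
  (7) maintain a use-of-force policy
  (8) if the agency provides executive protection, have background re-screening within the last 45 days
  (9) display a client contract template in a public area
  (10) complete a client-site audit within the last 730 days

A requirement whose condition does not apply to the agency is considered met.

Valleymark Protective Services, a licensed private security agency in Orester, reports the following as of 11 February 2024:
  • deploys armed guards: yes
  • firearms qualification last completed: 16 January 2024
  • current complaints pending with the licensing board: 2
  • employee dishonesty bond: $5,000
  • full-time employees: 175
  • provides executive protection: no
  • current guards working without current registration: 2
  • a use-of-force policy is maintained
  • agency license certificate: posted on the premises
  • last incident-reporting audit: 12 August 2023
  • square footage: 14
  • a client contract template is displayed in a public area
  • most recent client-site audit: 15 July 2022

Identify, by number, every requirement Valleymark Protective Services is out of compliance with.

1, 3

1. employee dishonesty bond $5,000 < $35,000 → not met
2. condition 'deploys armed guards' holds; complaints pending with the licensing board 2 ≤ 4 → met
3. guards working without current registration 2 > 0 → not met
4. firearms qualification 26 days ago vs limit 30 → met
5. incident-reporting audit 183 days ago vs limit 270 → met
6. agency license certificate present → met
7. use-of-force policy present → met
8. condition 'provides executive protection' does not hold → requirement n/a → met
9. client contract template present → met
10. client-site audit 576 days ago vs limit 730 → met
Not met: 1, 3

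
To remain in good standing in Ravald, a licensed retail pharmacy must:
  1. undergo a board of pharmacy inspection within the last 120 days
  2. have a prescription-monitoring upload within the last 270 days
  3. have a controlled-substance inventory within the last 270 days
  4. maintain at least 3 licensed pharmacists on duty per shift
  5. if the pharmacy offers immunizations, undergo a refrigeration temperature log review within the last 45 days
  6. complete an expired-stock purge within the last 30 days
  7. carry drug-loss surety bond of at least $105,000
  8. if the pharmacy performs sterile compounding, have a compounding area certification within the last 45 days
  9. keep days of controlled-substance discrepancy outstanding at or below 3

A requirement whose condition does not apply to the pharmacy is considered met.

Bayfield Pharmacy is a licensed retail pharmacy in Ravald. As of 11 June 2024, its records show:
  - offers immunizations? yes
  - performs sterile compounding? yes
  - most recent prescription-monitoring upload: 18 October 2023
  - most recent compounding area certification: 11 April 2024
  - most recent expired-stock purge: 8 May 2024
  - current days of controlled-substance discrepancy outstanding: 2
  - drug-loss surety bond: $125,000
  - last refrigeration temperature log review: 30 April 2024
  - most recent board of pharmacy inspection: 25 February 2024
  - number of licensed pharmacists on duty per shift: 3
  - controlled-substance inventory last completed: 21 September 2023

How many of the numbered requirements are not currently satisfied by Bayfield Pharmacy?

1. board of pharmacy inspection 107 days ago vs limit 120 → met
2. prescription-monitoring upload 237 days ago vs limit 270 → met
3. controlled-substance inventory 264 days ago vs limit 270 → met
4. licensed pharmacists on duty per shift 3 ≥ 3 → met
5. condition 'offers immunizations' holds; refrigeration temperature log review 42 days ago vs limit 45 → met
6. expired-stock purge 34 days ago vs limit 30 → not met
7. drug-loss surety bond $125,000 ≥ $105,000 → met
8. condition 'performs sterile compounding' holds; compounding area certification 61 days ago vs limit 45 → not met
9. days of controlled-substance discrepancy outstanding 2 ≤ 3 → met
Not met: 2 of 9

2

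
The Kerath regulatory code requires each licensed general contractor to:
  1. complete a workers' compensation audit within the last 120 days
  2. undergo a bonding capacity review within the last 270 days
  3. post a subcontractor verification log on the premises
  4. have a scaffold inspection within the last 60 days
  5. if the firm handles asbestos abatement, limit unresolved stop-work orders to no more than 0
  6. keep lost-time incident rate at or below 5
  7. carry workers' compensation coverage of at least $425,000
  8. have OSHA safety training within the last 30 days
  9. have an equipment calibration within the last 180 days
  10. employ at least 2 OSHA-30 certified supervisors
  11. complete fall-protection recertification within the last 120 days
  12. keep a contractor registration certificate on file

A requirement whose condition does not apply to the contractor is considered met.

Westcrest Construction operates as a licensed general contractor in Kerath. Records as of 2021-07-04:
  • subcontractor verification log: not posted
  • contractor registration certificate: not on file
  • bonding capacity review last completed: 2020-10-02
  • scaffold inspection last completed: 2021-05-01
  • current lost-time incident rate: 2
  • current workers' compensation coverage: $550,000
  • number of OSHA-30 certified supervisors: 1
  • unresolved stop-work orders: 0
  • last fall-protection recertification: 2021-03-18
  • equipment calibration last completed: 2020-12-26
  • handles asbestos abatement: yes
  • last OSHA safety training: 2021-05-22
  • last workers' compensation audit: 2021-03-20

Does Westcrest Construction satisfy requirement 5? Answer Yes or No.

Yes

5. condition 'handles asbestos abatement' holds; unresolved stop-work orders 0 ≤ 0 → met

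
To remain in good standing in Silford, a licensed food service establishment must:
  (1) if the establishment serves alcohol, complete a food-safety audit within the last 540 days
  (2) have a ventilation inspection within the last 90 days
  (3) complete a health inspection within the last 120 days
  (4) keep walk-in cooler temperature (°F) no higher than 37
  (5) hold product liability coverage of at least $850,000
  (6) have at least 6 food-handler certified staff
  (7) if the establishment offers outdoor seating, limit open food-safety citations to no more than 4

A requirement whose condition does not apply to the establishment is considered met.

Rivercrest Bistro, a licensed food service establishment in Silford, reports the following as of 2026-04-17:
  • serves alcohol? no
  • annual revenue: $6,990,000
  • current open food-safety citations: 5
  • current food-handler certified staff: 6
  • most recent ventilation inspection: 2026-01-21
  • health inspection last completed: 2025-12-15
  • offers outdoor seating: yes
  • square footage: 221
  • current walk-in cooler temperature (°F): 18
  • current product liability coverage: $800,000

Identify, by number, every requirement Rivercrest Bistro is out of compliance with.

3, 5, 7

1. condition 'serves alcohol' does not hold → requirement n/a → met
2. ventilation inspection 86 days ago vs limit 90 → met
3. health inspection 123 days ago vs limit 120 → not met
4. walk-in cooler temperature (°F) 18 ≤ 37 → met
5. product liability coverage $800,000 < $850,000 → not met
6. food-handler certified staff 6 ≥ 6 → met
7. condition 'offers outdoor seating' holds; open food-safety citations 5 > 4 → not met
Not met: 3, 5, 7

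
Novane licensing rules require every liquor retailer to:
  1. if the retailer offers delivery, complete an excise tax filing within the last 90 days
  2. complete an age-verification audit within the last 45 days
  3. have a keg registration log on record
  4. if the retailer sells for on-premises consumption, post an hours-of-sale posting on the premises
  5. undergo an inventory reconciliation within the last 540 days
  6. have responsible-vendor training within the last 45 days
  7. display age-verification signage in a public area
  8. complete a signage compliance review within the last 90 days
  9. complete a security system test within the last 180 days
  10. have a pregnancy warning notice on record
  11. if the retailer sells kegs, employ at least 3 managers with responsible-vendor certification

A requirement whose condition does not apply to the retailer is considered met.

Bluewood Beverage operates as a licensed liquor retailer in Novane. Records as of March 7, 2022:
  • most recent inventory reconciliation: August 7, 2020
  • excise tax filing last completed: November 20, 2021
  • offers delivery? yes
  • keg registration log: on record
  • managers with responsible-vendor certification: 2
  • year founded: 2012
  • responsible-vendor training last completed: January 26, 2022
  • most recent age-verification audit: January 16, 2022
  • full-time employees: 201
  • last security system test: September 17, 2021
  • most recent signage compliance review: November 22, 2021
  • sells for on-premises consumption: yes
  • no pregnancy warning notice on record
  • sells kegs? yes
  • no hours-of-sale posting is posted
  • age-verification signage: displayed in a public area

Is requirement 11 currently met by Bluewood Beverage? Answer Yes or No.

11. condition 'sells kegs' holds; managers with responsible-vendor certification 2 < 3 → not met

No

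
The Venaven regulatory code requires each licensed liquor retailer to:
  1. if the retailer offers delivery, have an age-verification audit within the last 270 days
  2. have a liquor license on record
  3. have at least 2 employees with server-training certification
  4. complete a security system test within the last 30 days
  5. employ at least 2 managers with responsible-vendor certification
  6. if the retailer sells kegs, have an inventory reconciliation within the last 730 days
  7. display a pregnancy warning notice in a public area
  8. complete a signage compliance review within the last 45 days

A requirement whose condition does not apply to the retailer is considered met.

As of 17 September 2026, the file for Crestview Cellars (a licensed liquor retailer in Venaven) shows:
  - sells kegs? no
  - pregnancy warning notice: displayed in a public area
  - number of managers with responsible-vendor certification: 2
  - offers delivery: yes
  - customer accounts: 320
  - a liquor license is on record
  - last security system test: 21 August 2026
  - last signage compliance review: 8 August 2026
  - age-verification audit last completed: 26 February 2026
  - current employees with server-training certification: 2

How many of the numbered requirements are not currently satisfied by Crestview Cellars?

0

1. condition 'offers delivery' holds; age-verification audit 203 days ago vs limit 270 → met
2. liquor license present → met
3. employees with server-training certification 2 ≥ 2 → met
4. security system test 27 days ago vs limit 30 → met
5. managers with responsible-vendor certification 2 ≥ 2 → met
6. condition 'sells kegs' does not hold → requirement n/a → met
7. pregnancy warning notice present → met
8. signage compliance review 40 days ago vs limit 45 → met
Not met: 0 of 8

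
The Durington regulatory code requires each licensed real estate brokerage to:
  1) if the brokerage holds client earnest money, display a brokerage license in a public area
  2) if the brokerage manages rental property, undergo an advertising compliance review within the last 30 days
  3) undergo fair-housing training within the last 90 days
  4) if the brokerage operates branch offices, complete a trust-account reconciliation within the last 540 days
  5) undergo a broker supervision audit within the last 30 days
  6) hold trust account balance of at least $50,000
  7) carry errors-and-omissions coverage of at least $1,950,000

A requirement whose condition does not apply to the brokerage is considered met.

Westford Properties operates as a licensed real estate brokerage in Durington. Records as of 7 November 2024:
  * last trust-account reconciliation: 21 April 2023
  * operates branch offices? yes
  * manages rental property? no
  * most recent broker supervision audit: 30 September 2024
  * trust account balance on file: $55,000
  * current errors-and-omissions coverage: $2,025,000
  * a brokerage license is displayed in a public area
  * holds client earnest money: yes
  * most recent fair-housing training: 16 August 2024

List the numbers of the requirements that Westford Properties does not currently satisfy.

4, 5

1. condition 'holds client earnest money' holds; brokerage license present → met
2. condition 'manages rental property' does not hold → requirement n/a → met
3. fair-housing training 83 days ago vs limit 90 → met
4. condition 'operates branch offices' holds; trust-account reconciliation 566 days ago vs limit 540 → not met
5. broker supervision audit 38 days ago vs limit 30 → not met
6. trust account balance $55,000 ≥ $50,000 → met
7. errors-and-omissions coverage $2,025,000 ≥ $1,950,000 → met
Not met: 4, 5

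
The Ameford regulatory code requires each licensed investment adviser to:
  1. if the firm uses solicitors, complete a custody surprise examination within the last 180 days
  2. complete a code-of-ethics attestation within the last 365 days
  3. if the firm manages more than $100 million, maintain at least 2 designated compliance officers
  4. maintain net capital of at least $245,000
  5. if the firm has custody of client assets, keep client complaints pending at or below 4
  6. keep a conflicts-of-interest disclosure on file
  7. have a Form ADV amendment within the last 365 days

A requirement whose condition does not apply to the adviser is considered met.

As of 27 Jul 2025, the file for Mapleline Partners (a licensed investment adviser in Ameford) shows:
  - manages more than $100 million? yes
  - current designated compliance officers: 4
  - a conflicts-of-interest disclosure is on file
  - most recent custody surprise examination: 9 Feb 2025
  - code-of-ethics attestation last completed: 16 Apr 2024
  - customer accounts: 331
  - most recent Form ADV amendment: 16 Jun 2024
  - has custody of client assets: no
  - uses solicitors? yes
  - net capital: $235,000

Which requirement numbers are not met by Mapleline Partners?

2, 4, 7

1. condition 'uses solicitors' holds; custody surprise examination 168 days ago vs limit 180 → met
2. code-of-ethics attestation 467 days ago vs limit 365 → not met
3. condition 'manages more than $100 million' holds; designated compliance officers 4 ≥ 2 → met
4. net capital $235,000 < $245,000 → not met
5. condition 'has custody of client assets' does not hold → requirement n/a → met
6. conflicts-of-interest disclosure present → met
7. Form ADV amendment 406 days ago vs limit 365 → not met
Not met: 2, 4, 7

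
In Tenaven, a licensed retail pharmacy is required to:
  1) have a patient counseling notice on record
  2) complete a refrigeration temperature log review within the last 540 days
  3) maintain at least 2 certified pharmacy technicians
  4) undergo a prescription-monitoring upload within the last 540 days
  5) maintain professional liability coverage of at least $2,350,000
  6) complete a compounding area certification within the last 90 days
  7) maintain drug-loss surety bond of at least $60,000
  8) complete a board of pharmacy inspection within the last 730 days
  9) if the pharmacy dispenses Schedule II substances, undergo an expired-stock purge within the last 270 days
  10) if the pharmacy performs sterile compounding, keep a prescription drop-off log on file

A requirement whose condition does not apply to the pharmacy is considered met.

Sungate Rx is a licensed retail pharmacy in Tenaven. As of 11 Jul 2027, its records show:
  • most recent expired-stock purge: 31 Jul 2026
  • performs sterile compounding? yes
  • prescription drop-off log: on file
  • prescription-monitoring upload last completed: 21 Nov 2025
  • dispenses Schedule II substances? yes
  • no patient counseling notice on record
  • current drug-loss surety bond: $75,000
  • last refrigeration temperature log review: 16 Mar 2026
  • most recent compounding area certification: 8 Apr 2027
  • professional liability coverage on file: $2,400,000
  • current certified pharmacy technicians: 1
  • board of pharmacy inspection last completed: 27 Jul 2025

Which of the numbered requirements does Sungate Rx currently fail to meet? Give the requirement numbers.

1. patient counseling notice absent → not met
2. refrigeration temperature log review 482 days ago vs limit 540 → met
3. certified pharmacy technicians 1 < 2 → not met
4. prescription-monitoring upload 597 days ago vs limit 540 → not met
5. professional liability coverage $2,400,000 ≥ $2,350,000 → met
6. compounding area certification 94 days ago vs limit 90 → not met
7. drug-loss surety bond $75,000 ≥ $60,000 → met
8. board of pharmacy inspection 714 days ago vs limit 730 → met
9. condition 'dispenses Schedule II substances' holds; expired-stock purge 345 days ago vs limit 270 → not met
10. condition 'performs sterile compounding' holds; prescription drop-off log present → met
Not met: 1, 3, 4, 6, 9

1, 3, 4, 6, 9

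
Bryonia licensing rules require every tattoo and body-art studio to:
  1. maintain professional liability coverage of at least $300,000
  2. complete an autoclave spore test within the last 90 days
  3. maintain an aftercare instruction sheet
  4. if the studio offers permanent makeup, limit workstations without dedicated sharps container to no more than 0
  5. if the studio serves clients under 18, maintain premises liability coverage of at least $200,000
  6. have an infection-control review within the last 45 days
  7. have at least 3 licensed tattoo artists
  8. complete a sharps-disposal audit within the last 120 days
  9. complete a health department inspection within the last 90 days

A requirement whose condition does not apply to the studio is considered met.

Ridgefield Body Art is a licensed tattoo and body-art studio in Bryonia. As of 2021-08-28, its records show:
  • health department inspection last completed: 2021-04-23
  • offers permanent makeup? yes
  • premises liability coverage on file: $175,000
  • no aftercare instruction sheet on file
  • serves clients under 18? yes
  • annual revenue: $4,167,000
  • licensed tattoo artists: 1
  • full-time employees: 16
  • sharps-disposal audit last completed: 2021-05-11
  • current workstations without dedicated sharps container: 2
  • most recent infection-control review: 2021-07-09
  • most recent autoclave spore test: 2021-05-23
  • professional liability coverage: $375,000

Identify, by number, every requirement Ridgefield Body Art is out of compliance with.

1. professional liability coverage $375,000 ≥ $300,000 → met
2. autoclave spore test 97 days ago vs limit 90 → not met
3. aftercare instruction sheet absent → not met
4. condition 'offers permanent makeup' holds; workstations without dedicated sharps container 2 > 0 → not met
5. condition 'serves clients under 18' holds; premises liability coverage $175,000 < $200,000 → not met
6. infection-control review 50 days ago vs limit 45 → not met
7. licensed tattoo artists 1 < 3 → not met
8. sharps-disposal audit 109 days ago vs limit 120 → met
9. health department inspection 127 days ago vs limit 90 → not met
Not met: 2, 3, 4, 5, 6, 7, 9

2, 3, 4, 5, 6, 7, 9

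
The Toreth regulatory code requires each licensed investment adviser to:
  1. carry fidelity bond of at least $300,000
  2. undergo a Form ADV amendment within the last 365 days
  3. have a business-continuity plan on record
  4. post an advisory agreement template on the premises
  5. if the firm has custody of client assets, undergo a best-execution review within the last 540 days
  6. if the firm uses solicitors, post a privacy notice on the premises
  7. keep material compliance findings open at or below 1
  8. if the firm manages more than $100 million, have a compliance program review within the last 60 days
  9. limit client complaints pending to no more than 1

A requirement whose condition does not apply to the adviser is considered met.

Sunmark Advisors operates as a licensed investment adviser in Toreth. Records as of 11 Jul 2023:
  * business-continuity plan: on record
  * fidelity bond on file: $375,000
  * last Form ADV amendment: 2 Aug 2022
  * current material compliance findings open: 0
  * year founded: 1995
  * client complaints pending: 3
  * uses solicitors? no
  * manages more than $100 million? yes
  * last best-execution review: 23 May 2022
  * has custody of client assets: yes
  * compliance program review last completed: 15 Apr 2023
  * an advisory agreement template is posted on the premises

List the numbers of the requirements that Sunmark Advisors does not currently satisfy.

8, 9

1. fidelity bond $375,000 ≥ $300,000 → met
2. Form ADV amendment 343 days ago vs limit 365 → met
3. business-continuity plan present → met
4. advisory agreement template present → met
5. condition 'has custody of client assets' holds; best-execution review 414 days ago vs limit 540 → met
6. condition 'uses solicitors' does not hold → requirement n/a → met
7. material compliance findings open 0 ≤ 1 → met
8. condition 'manages more than $100 million' holds; compliance program review 87 days ago vs limit 60 → not met
9. client complaints pending 3 > 1 → not met
Not met: 8, 9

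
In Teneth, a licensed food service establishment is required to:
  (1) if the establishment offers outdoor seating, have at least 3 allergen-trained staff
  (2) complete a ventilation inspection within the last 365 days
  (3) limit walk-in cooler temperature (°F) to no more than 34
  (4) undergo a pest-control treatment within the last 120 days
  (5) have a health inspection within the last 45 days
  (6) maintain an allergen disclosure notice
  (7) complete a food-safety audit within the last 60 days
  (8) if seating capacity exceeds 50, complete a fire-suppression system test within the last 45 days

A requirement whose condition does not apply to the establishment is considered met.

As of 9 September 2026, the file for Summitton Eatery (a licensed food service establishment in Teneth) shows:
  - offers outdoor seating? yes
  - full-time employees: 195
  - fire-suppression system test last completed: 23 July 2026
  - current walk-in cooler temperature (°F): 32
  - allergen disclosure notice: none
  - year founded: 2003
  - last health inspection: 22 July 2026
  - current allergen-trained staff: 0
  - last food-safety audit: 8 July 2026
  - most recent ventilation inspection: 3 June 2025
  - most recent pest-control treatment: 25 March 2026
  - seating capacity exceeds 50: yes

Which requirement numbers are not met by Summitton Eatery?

1, 2, 4, 5, 6, 7, 8

1. condition 'offers outdoor seating' holds; allergen-trained staff 0 < 3 → not met
2. ventilation inspection 463 days ago vs limit 365 → not met
3. walk-in cooler temperature (°F) 32 ≤ 34 → met
4. pest-control treatment 168 days ago vs limit 120 → not met
5. health inspection 49 days ago vs limit 45 → not met
6. allergen disclosure notice absent → not met
7. food-safety audit 63 days ago vs limit 60 → not met
8. condition 'seating capacity exceeds 50' holds; fire-suppression system test 48 days ago vs limit 45 → not met
Not met: 1, 2, 4, 5, 6, 7, 8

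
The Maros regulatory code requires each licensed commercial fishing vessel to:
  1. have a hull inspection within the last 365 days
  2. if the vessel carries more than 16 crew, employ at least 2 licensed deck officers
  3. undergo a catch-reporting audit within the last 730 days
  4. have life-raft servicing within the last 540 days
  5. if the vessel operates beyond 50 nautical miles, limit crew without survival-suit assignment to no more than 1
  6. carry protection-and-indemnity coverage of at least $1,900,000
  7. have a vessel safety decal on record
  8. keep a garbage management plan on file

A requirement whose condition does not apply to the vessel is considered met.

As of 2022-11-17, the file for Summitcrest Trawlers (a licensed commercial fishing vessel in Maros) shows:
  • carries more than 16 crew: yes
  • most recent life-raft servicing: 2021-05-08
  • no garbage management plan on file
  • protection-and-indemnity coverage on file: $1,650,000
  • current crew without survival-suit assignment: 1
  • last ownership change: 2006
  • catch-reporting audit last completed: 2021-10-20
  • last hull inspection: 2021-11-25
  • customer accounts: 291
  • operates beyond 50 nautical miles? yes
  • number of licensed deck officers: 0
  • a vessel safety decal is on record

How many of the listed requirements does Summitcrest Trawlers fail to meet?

4

1. hull inspection 357 days ago vs limit 365 → met
2. condition 'carries more than 16 crew' holds; licensed deck officers 0 < 2 → not met
3. catch-reporting audit 393 days ago vs limit 730 → met
4. life-raft servicing 558 days ago vs limit 540 → not met
5. condition 'operates beyond 50 nautical miles' holds; crew without survival-suit assignment 1 ≤ 1 → met
6. protection-and-indemnity coverage $1,650,000 < $1,900,000 → not met
7. vessel safety decal present → met
8. garbage management plan absent → not met
Not met: 4 of 8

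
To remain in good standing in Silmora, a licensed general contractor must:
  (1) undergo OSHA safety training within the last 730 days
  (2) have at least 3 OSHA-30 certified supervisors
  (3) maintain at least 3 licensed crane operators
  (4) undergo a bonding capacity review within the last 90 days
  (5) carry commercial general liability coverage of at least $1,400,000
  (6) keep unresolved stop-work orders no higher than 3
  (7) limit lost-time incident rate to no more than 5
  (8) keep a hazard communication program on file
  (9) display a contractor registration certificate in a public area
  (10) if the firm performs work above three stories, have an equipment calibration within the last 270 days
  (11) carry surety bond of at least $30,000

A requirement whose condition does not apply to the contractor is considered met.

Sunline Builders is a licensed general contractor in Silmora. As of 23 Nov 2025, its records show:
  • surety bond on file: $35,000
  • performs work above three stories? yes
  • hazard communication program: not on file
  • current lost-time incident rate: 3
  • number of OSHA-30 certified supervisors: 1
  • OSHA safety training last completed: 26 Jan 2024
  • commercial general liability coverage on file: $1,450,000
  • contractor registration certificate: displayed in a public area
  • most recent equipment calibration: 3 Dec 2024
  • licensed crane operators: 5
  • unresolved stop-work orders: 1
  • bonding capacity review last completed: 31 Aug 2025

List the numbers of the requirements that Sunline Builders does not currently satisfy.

2, 8, 10

1. OSHA safety training 667 days ago vs limit 730 → met
2. OSHA-30 certified supervisors 1 < 3 → not met
3. licensed crane operators 5 ≥ 3 → met
4. bonding capacity review 84 days ago vs limit 90 → met
5. commercial general liability coverage $1,450,000 ≥ $1,400,000 → met
6. unresolved stop-work orders 1 ≤ 3 → met
7. lost-time incident rate 3 ≤ 5 → met
8. hazard communication program absent → not met
9. contractor registration certificate present → met
10. condition 'performs work above three stories' holds; equipment calibration 355 days ago vs limit 270 → not met
11. surety bond $35,000 ≥ $30,000 → met
Not met: 2, 8, 10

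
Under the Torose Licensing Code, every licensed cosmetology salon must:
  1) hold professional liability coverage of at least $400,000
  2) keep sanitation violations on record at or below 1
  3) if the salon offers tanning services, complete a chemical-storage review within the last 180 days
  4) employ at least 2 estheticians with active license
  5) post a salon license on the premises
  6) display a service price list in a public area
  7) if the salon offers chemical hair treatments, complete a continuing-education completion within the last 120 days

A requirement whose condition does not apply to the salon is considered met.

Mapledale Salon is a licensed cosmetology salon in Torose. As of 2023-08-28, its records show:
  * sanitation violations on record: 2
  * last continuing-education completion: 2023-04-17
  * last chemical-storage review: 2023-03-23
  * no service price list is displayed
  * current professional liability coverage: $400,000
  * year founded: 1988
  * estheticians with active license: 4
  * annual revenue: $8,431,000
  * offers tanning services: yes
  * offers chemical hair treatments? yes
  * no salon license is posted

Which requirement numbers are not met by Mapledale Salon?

2, 5, 6, 7

1. professional liability coverage $400,000 ≥ $400,000 → met
2. sanitation violations on record 2 > 1 → not met
3. condition 'offers tanning services' holds; chemical-storage review 158 days ago vs limit 180 → met
4. estheticians with active license 4 ≥ 2 → met
5. salon license absent → not met
6. service price list absent → not met
7. condition 'offers chemical hair treatments' holds; continuing-education completion 133 days ago vs limit 120 → not met
Not met: 2, 5, 6, 7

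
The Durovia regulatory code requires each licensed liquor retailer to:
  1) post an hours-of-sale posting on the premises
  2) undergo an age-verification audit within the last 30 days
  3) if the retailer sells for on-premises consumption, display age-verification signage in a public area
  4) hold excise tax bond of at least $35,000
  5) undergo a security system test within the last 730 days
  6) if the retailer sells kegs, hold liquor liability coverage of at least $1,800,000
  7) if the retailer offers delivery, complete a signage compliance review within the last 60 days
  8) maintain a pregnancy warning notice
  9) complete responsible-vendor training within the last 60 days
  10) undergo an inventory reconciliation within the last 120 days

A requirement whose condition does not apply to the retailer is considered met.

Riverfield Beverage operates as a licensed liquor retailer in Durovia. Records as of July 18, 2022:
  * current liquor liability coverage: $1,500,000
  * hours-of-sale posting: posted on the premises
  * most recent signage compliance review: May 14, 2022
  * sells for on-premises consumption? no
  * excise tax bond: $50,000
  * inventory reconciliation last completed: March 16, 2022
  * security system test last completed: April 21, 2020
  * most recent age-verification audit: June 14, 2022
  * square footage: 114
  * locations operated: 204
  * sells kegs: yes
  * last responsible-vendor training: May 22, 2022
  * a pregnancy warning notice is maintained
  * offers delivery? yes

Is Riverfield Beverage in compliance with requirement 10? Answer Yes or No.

10. inventory reconciliation 124 days ago vs limit 120 → not met

No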